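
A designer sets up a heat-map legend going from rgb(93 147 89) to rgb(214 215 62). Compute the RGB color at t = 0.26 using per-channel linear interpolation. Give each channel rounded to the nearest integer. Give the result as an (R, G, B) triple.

R = 93 + 0.26 × (214 − 93) = 93 + 0.26 × 121 = 124.46 → 124
G = 147 + 0.26 × (215 − 147) = 147 + 0.26 × 68 = 164.68 → 165
B = 89 + 0.26 × (62 − 89) = 89 + 0.26 × -27 = 81.98 → 82

(124, 165, 82)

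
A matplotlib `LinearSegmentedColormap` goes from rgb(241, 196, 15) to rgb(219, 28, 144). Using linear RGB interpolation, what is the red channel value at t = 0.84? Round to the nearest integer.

R = 241 + 0.84 × (219 − 241) = 222.52 → 223

223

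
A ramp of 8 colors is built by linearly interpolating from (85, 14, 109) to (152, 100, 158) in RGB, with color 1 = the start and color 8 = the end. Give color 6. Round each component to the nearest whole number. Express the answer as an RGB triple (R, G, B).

With 8 swatches and endpoints inclusive, swatch 6 sits at t = (6 − 1)/(8 − 1) = 5/7 ≈ 0.7143.
R = 85 + 0.7143 × (152 − 85) = 132.858 → 133
G = 14 + 0.7143 × (100 − 14) = 75.43 → 75
B = 109 + 0.7143 × (158 − 109) = 144.001 → 144

(133, 75, 144)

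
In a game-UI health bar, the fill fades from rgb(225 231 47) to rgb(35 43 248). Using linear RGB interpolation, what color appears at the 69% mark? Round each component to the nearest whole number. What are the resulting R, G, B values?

(94, 101, 186)

69% corresponds to t = 0.69.
R = 225 + 0.69 × (35 − 225) = 225 + 0.69 × -190 = 93.9 → 94
G = 231 + 0.69 × (43 − 231) = 231 + 0.69 × -188 = 101.28 → 101
B = 47 + 0.69 × (248 − 47) = 47 + 0.69 × 201 = 185.69 → 186
So the blended color is (94, 101, 186), about #5e65ba.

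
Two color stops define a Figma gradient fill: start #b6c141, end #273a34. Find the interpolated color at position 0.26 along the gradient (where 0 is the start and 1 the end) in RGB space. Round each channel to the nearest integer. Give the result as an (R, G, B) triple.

#b6c141 → (182, 193, 65); #273a34 → (39, 58, 52).
R = 182 + 0.26 × (39 − 182) = 182 + 0.26 × -143 = 144.82 → 145
G = 193 + 0.26 × (58 − 193) = 193 + 0.26 × -135 = 157.9 → 158
B = 65 + 0.26 × (52 − 65) = 65 + 0.26 × -13 = 61.62 → 62

(145, 158, 62)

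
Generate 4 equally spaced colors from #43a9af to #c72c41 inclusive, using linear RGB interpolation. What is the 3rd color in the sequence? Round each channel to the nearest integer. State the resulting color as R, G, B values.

(155, 86, 102)

With 4 swatches and endpoints inclusive, swatch 3 sits at t = (3 − 1)/(4 − 1) = 2/3 ≈ 0.6667.
#43a9af → (67, 169, 175); #c72c41 → (199, 44, 65).
R = 67 + 0.6667 × (199 − 67) = 155.004 → 155
G = 169 + 0.6667 × (44 − 169) = 85.663 → 86
B = 175 + 0.6667 × (65 − 175) = 101.663 → 102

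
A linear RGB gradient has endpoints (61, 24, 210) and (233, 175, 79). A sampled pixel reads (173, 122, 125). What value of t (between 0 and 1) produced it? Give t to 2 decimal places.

0.65

Invert the lerp on the R channel (largest span, 172): t = (173 − 61) / (233 − 61) = 112/172 = 0.65116.
Check on G: (122 − 24)/(175 − 24) = 0.649 ✓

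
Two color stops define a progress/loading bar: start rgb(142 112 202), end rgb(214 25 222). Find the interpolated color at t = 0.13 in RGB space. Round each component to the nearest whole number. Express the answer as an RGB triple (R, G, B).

R = 142 + 0.13 × (214 − 142) = 142 + 0.13 × 72 = 151.36 → 151
G = 112 + 0.13 × (25 − 112) = 112 + 0.13 × -87 = 100.69 → 101
B = 202 + 0.13 × (222 − 202) = 202 + 0.13 × 20 = 204.6 → 205

(151, 101, 205)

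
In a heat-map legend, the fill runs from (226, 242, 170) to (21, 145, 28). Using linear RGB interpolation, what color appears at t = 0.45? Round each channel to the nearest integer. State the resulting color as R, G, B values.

(134, 198, 106)

R = 226 + 0.45 × (21 − 226) = 226 + 0.45 × -205 = 133.75 → 134
G = 242 + 0.45 × (145 − 242) = 242 + 0.45 × -97 = 198.35 → 198
B = 170 + 0.45 × (28 − 170) = 170 + 0.45 × -142 = 106.1 → 106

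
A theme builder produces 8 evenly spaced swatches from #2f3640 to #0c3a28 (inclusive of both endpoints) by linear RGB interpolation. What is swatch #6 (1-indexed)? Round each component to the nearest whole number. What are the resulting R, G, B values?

With 8 swatches and endpoints inclusive, swatch 6 sits at t = (6 − 1)/(8 − 1) = 5/7 ≈ 0.7143.
#2f3640 → (47, 54, 64); #0c3a28 → (12, 58, 40).
R = 47 + 0.7143 × (12 − 47) = 21.999 → 22
G = 54 + 0.7143 × (58 − 54) = 56.857 → 57
B = 64 + 0.7143 × (40 − 64) = 46.857 → 47

(22, 57, 47)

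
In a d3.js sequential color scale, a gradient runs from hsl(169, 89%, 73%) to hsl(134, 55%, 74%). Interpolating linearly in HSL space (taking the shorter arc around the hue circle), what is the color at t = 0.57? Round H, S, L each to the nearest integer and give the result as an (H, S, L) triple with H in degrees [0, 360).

(149, 70, 74)

Hue arc: Δh = 134 − 169 = -35° (|Δh| ≤ 180, already the shorter path).
H = 169 + 0.57 × (-35) = 149.05 → 149°
S = 89 + 0.57 × (55 − 89) = 69.62 → 70%
L = 73 + 0.57 × (74 − 73) = 73.57 → 74%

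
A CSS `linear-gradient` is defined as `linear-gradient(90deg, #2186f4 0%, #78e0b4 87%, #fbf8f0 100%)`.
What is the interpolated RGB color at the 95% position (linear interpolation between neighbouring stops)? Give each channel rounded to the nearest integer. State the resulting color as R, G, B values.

(201, 239, 217)

95% lies between the 87% and 100% stops, so the local fraction is t = (95 − 87)/(100 − 87) = 8/13 ≈ 0.6154.
#78e0b4 → (120, 224, 180); #fbf8f0 → (251, 248, 240).
R = 120 + 0.6154 × (251 − 120) = 200.617 → 201
G = 224 + 0.6154 × (248 − 224) = 238.77 → 239
B = 180 + 0.6154 × (240 − 180) = 216.924 → 217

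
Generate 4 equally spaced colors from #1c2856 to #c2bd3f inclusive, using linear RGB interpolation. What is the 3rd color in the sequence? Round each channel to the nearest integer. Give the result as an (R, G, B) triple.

(139, 139, 71)

With 4 swatches and endpoints inclusive, swatch 3 sits at t = (3 − 1)/(4 − 1) = 2/3 ≈ 0.6667.
#1c2856 → (28, 40, 86); #c2bd3f → (194, 189, 63).
R = 28 + 0.6667 × (194 − 28) = 138.672 → 139
G = 40 + 0.6667 × (189 − 40) = 139.338 → 139
B = 86 + 0.6667 × (63 − 86) = 70.666 → 71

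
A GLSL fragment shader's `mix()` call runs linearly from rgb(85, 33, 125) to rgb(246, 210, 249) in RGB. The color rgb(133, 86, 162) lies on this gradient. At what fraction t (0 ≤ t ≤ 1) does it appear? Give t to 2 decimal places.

Invert the lerp on the G channel (largest span, 177): t = (86 − 33) / (210 − 33) = 53/177 = 0.29944.
Check on R: (133 − 85)/(246 − 85) = 0.2981 ✓

0.30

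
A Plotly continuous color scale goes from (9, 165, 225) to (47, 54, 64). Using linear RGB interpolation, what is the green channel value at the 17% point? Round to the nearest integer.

G = 165 + 0.17 × (54 − 165) = 146.13 → 146

146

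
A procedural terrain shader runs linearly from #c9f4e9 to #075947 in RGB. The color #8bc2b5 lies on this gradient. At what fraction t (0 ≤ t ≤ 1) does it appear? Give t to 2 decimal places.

Invert the lerp on the R channel (largest span, 194): t = (139 − 201) / (7 − 201) = -62/-194 = 0.31959.
Check on G: (194 − 244)/(89 − 244) = 0.3226 ✓

0.32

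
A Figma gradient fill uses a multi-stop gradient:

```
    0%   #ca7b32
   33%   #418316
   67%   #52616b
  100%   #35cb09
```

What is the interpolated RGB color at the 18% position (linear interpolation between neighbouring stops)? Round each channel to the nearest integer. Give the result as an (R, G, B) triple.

18% lies between the 0% and 33% stops, so the local fraction is t = (18 − 0)/(33 − 0) = 18/33 ≈ 0.5455.
#ca7b32 → (202, 123, 50); #418316 → (65, 131, 22).
R = 202 + 0.5455 × (65 − 202) = 127.267 → 127
G = 123 + 0.5455 × (131 − 123) = 127.364 → 127
B = 50 + 0.5455 × (22 − 50) = 34.726 → 35

(127, 127, 35)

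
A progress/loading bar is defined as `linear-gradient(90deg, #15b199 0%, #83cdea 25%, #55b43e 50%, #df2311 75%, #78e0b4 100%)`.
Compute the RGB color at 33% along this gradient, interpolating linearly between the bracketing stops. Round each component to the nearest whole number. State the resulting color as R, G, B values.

33% lies between the 25% and 50% stops, so the local fraction is t = (33 − 25)/(50 − 25) = 8/25 ≈ 0.32.
#83cdea → (131, 205, 234); #55b43e → (85, 180, 62).
R = 131 + 0.32 × (85 − 131) = 116.28 → 116
G = 205 + 0.32 × (180 − 205) = 197 → 197
B = 234 + 0.32 × (62 − 234) = 178.96 → 179

(116, 197, 179)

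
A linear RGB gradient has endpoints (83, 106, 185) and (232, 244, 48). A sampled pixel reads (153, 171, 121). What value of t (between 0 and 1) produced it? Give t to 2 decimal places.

Invert the lerp on the R channel (largest span, 149): t = (153 − 83) / (232 − 83) = 70/149 = 0.4698.
Check on G: (171 − 106)/(244 − 106) = 0.471 ✓

0.47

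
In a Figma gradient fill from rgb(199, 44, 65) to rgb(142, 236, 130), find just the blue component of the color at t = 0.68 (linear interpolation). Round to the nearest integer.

109

B = 65 + 0.68 × (130 − 65) = 109.2 → 109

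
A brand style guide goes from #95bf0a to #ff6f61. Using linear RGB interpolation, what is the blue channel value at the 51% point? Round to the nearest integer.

B₁ = 10 (from #95bf0a), B₂ = 97 (from #ff6f61).
B = 10 + 0.51 × (97 − 10) = 54.37 → 54

54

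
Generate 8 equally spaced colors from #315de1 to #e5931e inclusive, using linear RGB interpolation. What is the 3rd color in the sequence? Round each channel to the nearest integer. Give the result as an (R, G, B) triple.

With 8 swatches and endpoints inclusive, swatch 3 sits at t = (3 − 1)/(8 − 1) = 2/7 ≈ 0.2857.
#315de1 → (49, 93, 225); #e5931e → (229, 147, 30).
R = 49 + 0.2857 × (229 − 49) = 100.426 → 100
G = 93 + 0.2857 × (147 − 93) = 108.428 → 108
B = 225 + 0.2857 × (30 − 225) = 169.288 → 169

(100, 108, 169)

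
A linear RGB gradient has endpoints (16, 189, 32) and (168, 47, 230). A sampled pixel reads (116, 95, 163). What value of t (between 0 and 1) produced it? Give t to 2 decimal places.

0.66

Invert the lerp on the B channel (largest span, 198): t = (163 − 32) / (230 − 32) = 131/198 = 0.66162.
Check on R: (116 − 16)/(168 − 16) = 0.6579 ✓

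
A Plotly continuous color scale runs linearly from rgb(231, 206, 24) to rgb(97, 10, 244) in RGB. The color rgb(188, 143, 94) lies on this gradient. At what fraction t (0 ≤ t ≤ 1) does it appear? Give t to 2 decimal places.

0.32

Invert the lerp on the B channel (largest span, 220): t = (94 − 24) / (244 − 24) = 70/220 = 0.31818.
Check on R: (188 − 231)/(97 − 231) = 0.3209 ✓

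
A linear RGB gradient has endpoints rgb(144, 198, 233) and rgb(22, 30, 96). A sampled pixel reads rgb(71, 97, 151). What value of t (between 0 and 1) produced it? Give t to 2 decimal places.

Invert the lerp on the G channel (largest span, 168): t = (97 − 198) / (30 − 198) = -101/-168 = 0.60119.
Check on R: (71 − 144)/(22 − 144) = 0.5984 ✓

0.60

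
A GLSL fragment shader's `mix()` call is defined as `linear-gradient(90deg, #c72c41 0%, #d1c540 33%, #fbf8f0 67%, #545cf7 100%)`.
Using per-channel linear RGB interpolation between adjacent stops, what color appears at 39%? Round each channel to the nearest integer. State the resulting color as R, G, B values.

(216, 206, 95)

39% lies between the 33% and 67% stops, so the local fraction is t = (39 − 33)/(67 − 33) = 6/34 ≈ 0.1765.
#d1c540 → (209, 197, 64); #fbf8f0 → (251, 248, 240).
R = 209 + 0.1765 × (251 − 209) = 216.413 → 216
G = 197 + 0.1765 × (248 − 197) = 206.001 → 206
B = 64 + 0.1765 × (240 − 64) = 95.064 → 95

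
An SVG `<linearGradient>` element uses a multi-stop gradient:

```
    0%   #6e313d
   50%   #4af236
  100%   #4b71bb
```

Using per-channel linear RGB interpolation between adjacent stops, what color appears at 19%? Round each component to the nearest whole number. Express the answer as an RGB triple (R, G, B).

19% lies between the 0% and 50% stops, so the local fraction is t = (19 − 0)/(50 − 0) = 19/50 ≈ 0.38.
#6e313d → (110, 49, 61); #4af236 → (74, 242, 54).
R = 110 + 0.38 × (74 − 110) = 96.32 → 96
G = 49 + 0.38 × (242 − 49) = 122.34 → 122
B = 61 + 0.38 × (54 − 61) = 58.34 → 58

(96, 122, 58)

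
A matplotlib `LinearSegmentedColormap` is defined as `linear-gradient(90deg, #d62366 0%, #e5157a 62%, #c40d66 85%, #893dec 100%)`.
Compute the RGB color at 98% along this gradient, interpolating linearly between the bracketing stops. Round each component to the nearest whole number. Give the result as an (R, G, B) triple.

98% lies between the 85% and 100% stops, so the local fraction is t = (98 − 85)/(100 − 85) = 13/15 ≈ 0.8667.
#c40d66 → (196, 13, 102); #893dec → (137, 61, 236).
R = 196 + 0.8667 × (137 − 196) = 144.865 → 145
G = 13 + 0.8667 × (61 − 13) = 54.602 → 55
B = 102 + 0.8667 × (236 − 102) = 218.138 → 218

(145, 55, 218)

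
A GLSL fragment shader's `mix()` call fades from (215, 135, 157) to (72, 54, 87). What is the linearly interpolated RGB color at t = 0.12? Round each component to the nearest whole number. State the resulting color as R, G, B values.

(198, 125, 149)

R = 215 + 0.12 × (72 − 215) = 215 + 0.12 × -143 = 197.84 → 198
G = 135 + 0.12 × (54 − 135) = 135 + 0.12 × -81 = 125.28 → 125
B = 157 + 0.12 × (87 − 157) = 157 + 0.12 × -70 = 148.6 → 149
So the blended color is (198, 125, 149), about #c67d95.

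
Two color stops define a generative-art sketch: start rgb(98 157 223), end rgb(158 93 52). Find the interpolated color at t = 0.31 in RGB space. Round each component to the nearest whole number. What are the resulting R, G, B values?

(117, 137, 170)

R = 98 + 0.31 × (158 − 98) = 98 + 0.31 × 60 = 116.6 → 117
G = 157 + 0.31 × (93 − 157) = 157 + 0.31 × -64 = 137.16 → 137
B = 223 + 0.31 × (52 − 223) = 223 + 0.31 × -171 = 169.99 → 170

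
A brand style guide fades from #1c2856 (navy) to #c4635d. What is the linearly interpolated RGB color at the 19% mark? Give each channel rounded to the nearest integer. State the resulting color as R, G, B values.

#1c2856 → (28, 40, 86); #c4635d → (196, 99, 93).
19% corresponds to t = 0.19.
R = 28 + 0.19 × (196 − 28) = 28 + 0.19 × 168 = 59.92 → 60
G = 40 + 0.19 × (99 − 40) = 40 + 0.19 × 59 = 51.21 → 51
B = 86 + 0.19 × (93 − 86) = 86 + 0.19 × 7 = 87.33 → 87
So the blended color is (60, 51, 87), about #3c3357.

(60, 51, 87)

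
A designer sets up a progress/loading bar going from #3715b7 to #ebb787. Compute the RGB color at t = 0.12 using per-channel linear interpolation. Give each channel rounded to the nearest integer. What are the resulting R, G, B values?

(77, 40, 177)

#3715b7 → (55, 21, 183); #ebb787 → (235, 183, 135).
R = 55 + 0.12 × (235 − 55) = 55 + 0.12 × 180 = 76.6 → 77
G = 21 + 0.12 × (183 − 21) = 21 + 0.12 × 162 = 40.44 → 40
B = 183 + 0.12 × (135 − 183) = 183 + 0.12 × -48 = 177.24 → 177
So the blended color is (77, 40, 177), about #4d28b1.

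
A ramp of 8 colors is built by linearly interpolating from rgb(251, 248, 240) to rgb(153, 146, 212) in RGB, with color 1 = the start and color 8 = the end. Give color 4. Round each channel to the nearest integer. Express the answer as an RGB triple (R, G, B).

(209, 204, 228)

With 8 swatches and endpoints inclusive, swatch 4 sits at t = (4 − 1)/(8 − 1) = 3/7 ≈ 0.4286.
R = 251 + 0.4286 × (153 − 251) = 208.997 → 209
G = 248 + 0.4286 × (146 − 248) = 204.283 → 204
B = 240 + 0.4286 × (212 − 240) = 227.999 → 228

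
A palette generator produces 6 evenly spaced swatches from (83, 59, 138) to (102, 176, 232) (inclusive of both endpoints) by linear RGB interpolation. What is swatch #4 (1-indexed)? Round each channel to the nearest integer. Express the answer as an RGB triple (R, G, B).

(94, 129, 194)

With 6 swatches and endpoints inclusive, swatch 4 sits at t = (4 − 1)/(6 − 1) = 3/5 ≈ 0.6.
R = 83 + 0.6 × (102 − 83) = 94.4 → 94
G = 59 + 0.6 × (176 − 59) = 129.2 → 129
B = 138 + 0.6 × (232 − 138) = 194.4 → 194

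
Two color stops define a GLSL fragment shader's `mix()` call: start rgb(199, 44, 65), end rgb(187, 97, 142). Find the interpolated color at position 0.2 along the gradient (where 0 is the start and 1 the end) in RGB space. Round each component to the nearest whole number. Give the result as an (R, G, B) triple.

(197, 55, 80)

R = 199 + 0.2 × (187 − 199) = 199 + 0.2 × -12 = 196.6 → 197
G = 44 + 0.2 × (97 − 44) = 44 + 0.2 × 53 = 54.6 → 55
B = 65 + 0.2 × (142 − 65) = 65 + 0.2 × 77 = 80.4 → 80
So the blended color is (197, 55, 80), about #c53750.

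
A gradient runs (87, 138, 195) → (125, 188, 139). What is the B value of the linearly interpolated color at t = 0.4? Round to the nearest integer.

B = 195 + 0.4 × (139 − 195) = 172.6 → 173

173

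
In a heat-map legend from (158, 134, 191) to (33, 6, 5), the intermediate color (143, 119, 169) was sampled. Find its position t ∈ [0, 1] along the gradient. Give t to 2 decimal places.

Invert the lerp on the B channel (largest span, 186): t = (169 − 191) / (5 − 191) = -22/-186 = 0.11828.
Check on R: (143 − 158)/(33 − 158) = 0.12 ✓

0.12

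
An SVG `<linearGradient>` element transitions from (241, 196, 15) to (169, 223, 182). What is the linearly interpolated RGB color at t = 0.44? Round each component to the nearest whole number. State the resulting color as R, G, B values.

R = 241 + 0.44 × (169 − 241) = 241 + 0.44 × -72 = 209.32 → 209
G = 196 + 0.44 × (223 − 196) = 196 + 0.44 × 27 = 207.88 → 208
B = 15 + 0.44 × (182 − 15) = 15 + 0.44 × 167 = 88.48 → 88

(209, 208, 88)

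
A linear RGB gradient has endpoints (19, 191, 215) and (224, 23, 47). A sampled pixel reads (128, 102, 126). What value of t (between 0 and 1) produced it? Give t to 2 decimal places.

0.53

Invert the lerp on the R channel (largest span, 205): t = (128 − 19) / (224 − 19) = 109/205 = 0.53171.
Check on G: (102 − 191)/(23 − 191) = 0.5298 ✓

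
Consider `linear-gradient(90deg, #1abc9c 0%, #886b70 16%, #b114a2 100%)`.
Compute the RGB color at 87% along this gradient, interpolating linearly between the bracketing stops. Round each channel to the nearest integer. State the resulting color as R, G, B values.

(171, 33, 154)

87% lies between the 16% and 100% stops, so the local fraction is t = (87 − 16)/(100 − 16) = 71/84 ≈ 0.8452.
#886b70 → (136, 107, 112); #b114a2 → (177, 20, 162).
R = 136 + 0.8452 × (177 − 136) = 170.653 → 171
G = 107 + 0.8452 × (20 − 107) = 33.468 → 33
B = 112 + 0.8452 × (162 − 112) = 154.26 → 154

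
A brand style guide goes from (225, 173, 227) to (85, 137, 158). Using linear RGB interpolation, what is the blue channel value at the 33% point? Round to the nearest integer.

B = 227 + 0.33 × (158 − 227) = 204.23 → 204

204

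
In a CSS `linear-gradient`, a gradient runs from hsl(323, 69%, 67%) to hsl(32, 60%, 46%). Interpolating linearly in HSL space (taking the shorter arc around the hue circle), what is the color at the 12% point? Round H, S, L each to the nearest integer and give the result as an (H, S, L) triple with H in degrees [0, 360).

(331, 68, 64)

Hue: 32 − 323 = -291°, but |-291| > 180 so the shorter arc goes the other way: Δh = -291 + 360 = 69°.
H = 323 + 0.12 × (69) = 331.28 → 331°
S = 69 + 0.12 × (60 − 69) = 67.92 → 68%
L = 67 + 0.12 × (46 − 67) = 64.48 → 64%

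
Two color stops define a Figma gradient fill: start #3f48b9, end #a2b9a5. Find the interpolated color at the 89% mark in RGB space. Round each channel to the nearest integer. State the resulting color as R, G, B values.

#3f48b9 → (63, 72, 185); #a2b9a5 → (162, 185, 165).
89% corresponds to t = 0.89.
R = 63 + 0.89 × (162 − 63) = 63 + 0.89 × 99 = 151.11 → 151
G = 72 + 0.89 × (185 − 72) = 72 + 0.89 × 113 = 172.57 → 173
B = 185 + 0.89 × (165 − 185) = 185 + 0.89 × -20 = 167.2 → 167
So the blended color is (151, 173, 167), about #97ada7.

(151, 173, 167)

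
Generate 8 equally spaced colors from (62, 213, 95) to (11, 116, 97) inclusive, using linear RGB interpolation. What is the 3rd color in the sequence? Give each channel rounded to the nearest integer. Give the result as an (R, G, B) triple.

(47, 185, 96)

With 8 swatches and endpoints inclusive, swatch 3 sits at t = (3 − 1)/(8 − 1) = 2/7 ≈ 0.2857.
R = 62 + 0.2857 × (11 − 62) = 47.429 → 47
G = 213 + 0.2857 × (116 − 213) = 185.287 → 185
B = 95 + 0.2857 × (97 − 95) = 95.571 → 96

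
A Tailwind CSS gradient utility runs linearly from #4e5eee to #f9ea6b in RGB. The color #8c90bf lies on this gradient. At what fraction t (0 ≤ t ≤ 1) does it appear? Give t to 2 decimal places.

Invert the lerp on the R channel (largest span, 171): t = (140 − 78) / (249 − 78) = 62/171 = 0.36257.
Check on G: (144 − 94)/(234 − 94) = 0.3571 ✓

0.36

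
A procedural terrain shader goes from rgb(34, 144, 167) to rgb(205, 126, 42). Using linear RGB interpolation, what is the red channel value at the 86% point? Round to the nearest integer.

R = 34 + 0.86 × (205 − 34) = 181.06 → 181

181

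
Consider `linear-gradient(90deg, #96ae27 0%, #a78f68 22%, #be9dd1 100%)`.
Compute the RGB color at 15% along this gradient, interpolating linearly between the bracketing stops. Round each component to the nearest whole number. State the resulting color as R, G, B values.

15% lies between the 0% and 22% stops, so the local fraction is t = (15 − 0)/(22 − 0) = 15/22 ≈ 0.6818.
#96ae27 → (150, 174, 39); #a78f68 → (167, 143, 104).
R = 150 + 0.6818 × (167 − 150) = 161.591 → 162
G = 174 + 0.6818 × (143 − 174) = 152.864 → 153
B = 39 + 0.6818 × (104 − 39) = 83.317 → 83

(162, 153, 83)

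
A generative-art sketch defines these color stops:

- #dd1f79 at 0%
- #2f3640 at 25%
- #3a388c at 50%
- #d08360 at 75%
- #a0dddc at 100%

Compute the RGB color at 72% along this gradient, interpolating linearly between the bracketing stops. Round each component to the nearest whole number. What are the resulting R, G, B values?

(190, 122, 101)

72% lies between the 50% and 75% stops, so the local fraction is t = (72 − 50)/(75 − 50) = 22/25 ≈ 0.88.
#3a388c → (58, 56, 140); #d08360 → (208, 131, 96).
R = 58 + 0.88 × (208 − 58) = 190 → 190
G = 56 + 0.88 × (131 − 56) = 122 → 122
B = 140 + 0.88 × (96 − 140) = 101.28 → 101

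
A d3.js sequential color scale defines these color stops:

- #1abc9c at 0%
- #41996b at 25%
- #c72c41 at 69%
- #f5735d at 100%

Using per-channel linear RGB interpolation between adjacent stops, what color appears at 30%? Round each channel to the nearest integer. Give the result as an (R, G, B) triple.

(80, 141, 102)

30% lies between the 25% and 69% stops, so the local fraction is t = (30 − 25)/(69 − 25) = 5/44 ≈ 0.1136.
#41996b → (65, 153, 107); #c72c41 → (199, 44, 65).
R = 65 + 0.1136 × (199 − 65) = 80.222 → 80
G = 153 + 0.1136 × (44 − 153) = 140.618 → 141
B = 107 + 0.1136 × (65 − 107) = 102.229 → 102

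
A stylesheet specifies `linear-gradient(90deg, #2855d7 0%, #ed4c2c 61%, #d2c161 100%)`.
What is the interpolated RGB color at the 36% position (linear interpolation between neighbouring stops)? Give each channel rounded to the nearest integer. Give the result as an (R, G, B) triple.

36% lies between the 0% and 61% stops, so the local fraction is t = (36 − 0)/(61 − 0) = 36/61 ≈ 0.5902.
#2855d7 → (40, 85, 215); #ed4c2c → (237, 76, 44).
R = 40 + 0.5902 × (237 − 40) = 156.269 → 156
G = 85 + 0.5902 × (76 − 85) = 79.688 → 80
B = 215 + 0.5902 × (44 − 215) = 114.076 → 114

(156, 80, 114)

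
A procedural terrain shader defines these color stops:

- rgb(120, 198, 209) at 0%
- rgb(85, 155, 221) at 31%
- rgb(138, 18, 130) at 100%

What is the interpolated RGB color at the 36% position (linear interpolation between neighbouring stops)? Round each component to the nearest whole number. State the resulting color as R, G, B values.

36% lies between the 31% and 100% stops, so the local fraction is t = (36 − 31)/(100 − 31) = 5/69 ≈ 0.0725.
R = 85 + 0.0725 × (138 − 85) = 88.843 → 89
G = 155 + 0.0725 × (18 − 155) = 145.067 → 145
B = 221 + 0.0725 × (130 − 221) = 214.403 → 214

(89, 145, 214)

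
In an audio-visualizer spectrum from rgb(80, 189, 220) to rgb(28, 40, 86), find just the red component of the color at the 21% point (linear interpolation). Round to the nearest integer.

R = 80 + 0.21 × (28 − 80) = 69.08 → 69

69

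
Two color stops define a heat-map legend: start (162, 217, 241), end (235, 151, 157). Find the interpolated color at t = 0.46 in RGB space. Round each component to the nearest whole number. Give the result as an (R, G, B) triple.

R = 162 + 0.46 × (235 − 162) = 162 + 0.46 × 73 = 195.58 → 196
G = 217 + 0.46 × (151 − 217) = 217 + 0.46 × -66 = 186.64 → 187
B = 241 + 0.46 × (157 − 241) = 241 + 0.46 × -84 = 202.36 → 202

(196, 187, 202)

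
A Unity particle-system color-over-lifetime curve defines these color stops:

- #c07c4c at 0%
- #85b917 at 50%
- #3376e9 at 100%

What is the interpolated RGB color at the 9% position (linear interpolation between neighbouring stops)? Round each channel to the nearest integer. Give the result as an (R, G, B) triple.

(181, 135, 66)

9% lies between the 0% and 50% stops, so the local fraction is t = (9 − 0)/(50 − 0) = 9/50 ≈ 0.18.
#c07c4c → (192, 124, 76); #85b917 → (133, 185, 23).
R = 192 + 0.18 × (133 − 192) = 181.38 → 181
G = 124 + 0.18 × (185 − 124) = 134.98 → 135
B = 76 + 0.18 × (23 − 76) = 66.46 → 66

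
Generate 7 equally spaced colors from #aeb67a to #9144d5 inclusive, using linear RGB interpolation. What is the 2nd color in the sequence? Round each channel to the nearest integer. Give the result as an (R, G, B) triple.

With 7 swatches and endpoints inclusive, swatch 2 sits at t = (2 − 1)/(7 − 1) = 1/6 ≈ 0.1667.
#aeb67a → (174, 182, 122); #9144d5 → (145, 68, 213).
R = 174 + 0.1667 × (145 − 174) = 169.166 → 169
G = 182 + 0.1667 × (68 − 182) = 162.996 → 163
B = 122 + 0.1667 × (213 − 122) = 137.17 → 137

(169, 163, 137)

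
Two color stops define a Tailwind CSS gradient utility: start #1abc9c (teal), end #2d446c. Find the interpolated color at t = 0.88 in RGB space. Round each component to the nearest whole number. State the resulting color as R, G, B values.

(43, 82, 114)

#1abc9c → (26, 188, 156); #2d446c → (45, 68, 108).
R = 26 + 0.88 × (45 − 26) = 26 + 0.88 × 19 = 42.72 → 43
G = 188 + 0.88 × (68 − 188) = 188 + 0.88 × -120 = 82.4 → 82
B = 156 + 0.88 × (108 − 156) = 156 + 0.88 × -48 = 113.76 → 114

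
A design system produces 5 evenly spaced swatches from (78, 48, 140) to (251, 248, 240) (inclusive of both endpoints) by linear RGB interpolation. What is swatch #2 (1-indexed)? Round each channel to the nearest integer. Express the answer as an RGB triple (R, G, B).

With 5 swatches and endpoints inclusive, swatch 2 sits at t = (2 − 1)/(5 − 1) = 1/4 ≈ 0.25.
R = 78 + 0.25 × (251 − 78) = 121.25 → 121
G = 48 + 0.25 × (248 − 48) = 98 → 98
B = 140 + 0.25 × (240 − 140) = 165 → 165

(121, 98, 165)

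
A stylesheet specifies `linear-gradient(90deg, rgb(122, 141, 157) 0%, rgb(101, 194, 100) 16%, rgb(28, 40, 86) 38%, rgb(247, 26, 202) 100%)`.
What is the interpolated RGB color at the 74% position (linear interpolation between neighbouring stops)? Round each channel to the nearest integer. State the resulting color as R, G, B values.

74% lies between the 38% and 100% stops, so the local fraction is t = (74 − 38)/(100 − 38) = 36/62 ≈ 0.5806.
R = 28 + 0.5806 × (247 − 28) = 155.151 → 155
G = 40 + 0.5806 × (26 − 40) = 31.872 → 32
B = 86 + 0.5806 × (202 − 86) = 153.35 → 153

(155, 32, 153)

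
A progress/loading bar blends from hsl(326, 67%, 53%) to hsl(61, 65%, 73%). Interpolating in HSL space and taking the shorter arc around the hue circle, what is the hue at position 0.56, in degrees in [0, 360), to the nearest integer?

19

Hue: 61 − 326 = -265°, but |-265| > 180 so the shorter arc goes the other way: Δh = -265 + 360 = 95°.
H = 326 + 0.56 × (95) = 379.2 → 379 → 379 mod 360 = 19°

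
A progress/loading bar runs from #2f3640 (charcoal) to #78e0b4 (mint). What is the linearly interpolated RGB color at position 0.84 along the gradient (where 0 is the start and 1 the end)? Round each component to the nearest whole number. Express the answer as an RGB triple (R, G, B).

(108, 197, 161)

#2f3640 → (47, 54, 64); #78e0b4 → (120, 224, 180).
R = 47 + 0.84 × (120 − 47) = 47 + 0.84 × 73 = 108.32 → 108
G = 54 + 0.84 × (224 − 54) = 54 + 0.84 × 170 = 196.8 → 197
B = 64 + 0.84 × (180 − 64) = 64 + 0.84 × 116 = 161.44 → 161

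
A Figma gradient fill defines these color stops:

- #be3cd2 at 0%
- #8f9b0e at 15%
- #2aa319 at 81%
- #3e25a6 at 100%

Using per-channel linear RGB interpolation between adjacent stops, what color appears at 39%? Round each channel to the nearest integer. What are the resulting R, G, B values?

39% lies between the 15% and 81% stops, so the local fraction is t = (39 − 15)/(81 − 15) = 24/66 ≈ 0.3636.
#8f9b0e → (143, 155, 14); #2aa319 → (42, 163, 25).
R = 143 + 0.3636 × (42 − 143) = 106.276 → 106
G = 155 + 0.3636 × (163 − 155) = 157.909 → 158
B = 14 + 0.3636 × (25 − 14) = 18 → 18

(106, 158, 18)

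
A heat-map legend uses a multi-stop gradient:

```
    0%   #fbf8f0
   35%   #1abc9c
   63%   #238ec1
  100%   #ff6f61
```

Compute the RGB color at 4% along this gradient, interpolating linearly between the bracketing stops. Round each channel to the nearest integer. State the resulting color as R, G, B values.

4% lies between the 0% and 35% stops, so the local fraction is t = (4 − 0)/(35 − 0) = 4/35 ≈ 0.1143.
#fbf8f0 → (251, 248, 240); #1abc9c → (26, 188, 156).
R = 251 + 0.1143 × (26 − 251) = 225.282 → 225
G = 248 + 0.1143 × (188 − 248) = 241.142 → 241
B = 240 + 0.1143 × (156 − 240) = 230.399 → 230

(225, 241, 230)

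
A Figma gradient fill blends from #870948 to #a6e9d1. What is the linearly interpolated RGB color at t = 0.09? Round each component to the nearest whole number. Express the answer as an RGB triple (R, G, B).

#870948 → (135, 9, 72); #a6e9d1 → (166, 233, 209).
R = 135 + 0.09 × (166 − 135) = 135 + 0.09 × 31 = 137.79 → 138
G = 9 + 0.09 × (233 − 9) = 9 + 0.09 × 224 = 29.16 → 29
B = 72 + 0.09 × (209 − 72) = 72 + 0.09 × 137 = 84.33 → 84

(138, 29, 84)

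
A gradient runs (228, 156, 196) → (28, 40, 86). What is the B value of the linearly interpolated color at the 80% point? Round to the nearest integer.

B = 196 + 0.8 × (86 − 196) = 108 → 108

108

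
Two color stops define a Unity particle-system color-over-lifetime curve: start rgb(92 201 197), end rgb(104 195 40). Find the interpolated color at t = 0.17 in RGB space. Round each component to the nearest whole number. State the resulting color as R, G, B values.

(94, 200, 170)

R = 92 + 0.17 × (104 − 92) = 92 + 0.17 × 12 = 94.04 → 94
G = 201 + 0.17 × (195 − 201) = 201 + 0.17 × -6 = 199.98 → 200
B = 197 + 0.17 × (40 − 197) = 197 + 0.17 × -157 = 170.31 → 170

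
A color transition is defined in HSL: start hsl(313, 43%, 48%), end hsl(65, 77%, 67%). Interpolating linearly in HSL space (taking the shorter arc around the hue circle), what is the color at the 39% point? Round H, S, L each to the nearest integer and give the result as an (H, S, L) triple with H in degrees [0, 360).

(357, 56, 55)

Hue: 65 − 313 = -248°, but |-248| > 180 so the shorter arc goes the other way: Δh = -248 + 360 = 112°.
H = 313 + 0.39 × (112) = 356.68 → 357°
S = 43 + 0.39 × (77 − 43) = 56.26 → 56%
L = 48 + 0.39 × (67 − 48) = 55.41 → 55%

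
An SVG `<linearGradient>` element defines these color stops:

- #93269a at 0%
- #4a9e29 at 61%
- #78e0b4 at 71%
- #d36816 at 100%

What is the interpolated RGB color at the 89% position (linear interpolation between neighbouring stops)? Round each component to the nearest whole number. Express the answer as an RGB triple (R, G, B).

89% lies between the 71% and 100% stops, so the local fraction is t = (89 − 71)/(100 − 71) = 18/29 ≈ 0.6207.
#78e0b4 → (120, 224, 180); #d36816 → (211, 104, 22).
R = 120 + 0.6207 × (211 − 120) = 176.484 → 176
G = 224 + 0.6207 × (104 − 224) = 149.516 → 150
B = 180 + 0.6207 × (22 − 180) = 81.929 → 82

(176, 150, 82)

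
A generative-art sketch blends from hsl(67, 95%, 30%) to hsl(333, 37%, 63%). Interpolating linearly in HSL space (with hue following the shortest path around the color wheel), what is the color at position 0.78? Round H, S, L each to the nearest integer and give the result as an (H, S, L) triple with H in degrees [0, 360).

Hue: 333 − 67 = 266°, but |266| > 180 so the shorter arc goes the other way: Δh = 266 − 360 = -94°.
H = 67 + 0.78 × (-94) = -6.32 → -6 → -6 mod 360 = 354°
S = 95 + 0.78 × (37 − 95) = 49.76 → 50%
L = 30 + 0.78 × (63 − 30) = 55.74 → 56%

(354, 50, 56)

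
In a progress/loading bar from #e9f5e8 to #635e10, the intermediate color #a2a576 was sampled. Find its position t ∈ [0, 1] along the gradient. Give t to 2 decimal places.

Invert the lerp on the B channel (largest span, 216): t = (118 − 232) / (16 − 232) = -114/-216 = 0.52778.
Check on R: (162 − 233)/(99 − 233) = 0.5299 ✓

0.53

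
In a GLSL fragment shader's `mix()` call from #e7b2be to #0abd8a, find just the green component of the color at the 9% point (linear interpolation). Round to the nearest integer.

179

G₁ = 178 (from #e7b2be), G₂ = 189 (from #0abd8a).
G = 178 + 0.09 × (189 − 178) = 178.99 → 179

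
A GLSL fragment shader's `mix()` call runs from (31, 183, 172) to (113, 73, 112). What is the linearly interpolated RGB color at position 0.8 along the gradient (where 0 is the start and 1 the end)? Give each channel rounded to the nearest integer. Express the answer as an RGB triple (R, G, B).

R = 31 + 0.8 × (113 − 31) = 31 + 0.8 × 82 = 96.6 → 97
G = 183 + 0.8 × (73 − 183) = 183 + 0.8 × -110 = 95 → 95
B = 172 + 0.8 × (112 − 172) = 172 + 0.8 × -60 = 124 → 124

(97, 95, 124)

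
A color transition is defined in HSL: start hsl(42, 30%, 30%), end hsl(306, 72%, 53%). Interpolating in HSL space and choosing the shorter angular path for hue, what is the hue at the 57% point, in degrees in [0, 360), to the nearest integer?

347

Hue: 306 − 42 = 264°, but |264| > 180 so the shorter arc goes the other way: Δh = 264 − 360 = -96°.
H = 42 + 0.57 × (-96) = -12.72 → -13 → -13 mod 360 = 347°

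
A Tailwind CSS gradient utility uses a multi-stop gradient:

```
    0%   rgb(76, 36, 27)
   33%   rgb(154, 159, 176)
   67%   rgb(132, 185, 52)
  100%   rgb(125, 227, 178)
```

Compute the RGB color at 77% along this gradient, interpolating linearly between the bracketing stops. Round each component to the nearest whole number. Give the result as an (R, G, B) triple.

77% lies between the 67% and 100% stops, so the local fraction is t = (77 − 67)/(100 − 67) = 10/33 ≈ 0.303.
R = 132 + 0.303 × (125 − 132) = 129.879 → 130
G = 185 + 0.303 × (227 − 185) = 197.726 → 198
B = 52 + 0.303 × (178 − 52) = 90.178 → 90

(130, 198, 90)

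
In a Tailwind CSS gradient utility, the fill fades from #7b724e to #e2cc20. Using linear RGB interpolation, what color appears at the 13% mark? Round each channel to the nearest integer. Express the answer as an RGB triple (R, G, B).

#7b724e → (123, 114, 78); #e2cc20 → (226, 204, 32).
13% corresponds to t = 0.13.
R = 123 + 0.13 × (226 − 123) = 123 + 0.13 × 103 = 136.39 → 136
G = 114 + 0.13 × (204 − 114) = 114 + 0.13 × 90 = 125.7 → 126
B = 78 + 0.13 × (32 − 78) = 78 + 0.13 × -46 = 72.02 → 72
So the blended color is (136, 126, 72), about #887e48.

(136, 126, 72)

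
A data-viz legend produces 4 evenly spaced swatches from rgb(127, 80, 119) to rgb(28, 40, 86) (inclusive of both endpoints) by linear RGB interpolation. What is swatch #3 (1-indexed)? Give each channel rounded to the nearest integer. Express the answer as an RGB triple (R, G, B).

(61, 53, 97)

With 4 swatches and endpoints inclusive, swatch 3 sits at t = (3 − 1)/(4 − 1) = 2/3 ≈ 0.6667.
R = 127 + 0.6667 × (28 − 127) = 60.997 → 61
G = 80 + 0.6667 × (40 − 80) = 53.332 → 53
B = 119 + 0.6667 × (86 − 119) = 96.999 → 97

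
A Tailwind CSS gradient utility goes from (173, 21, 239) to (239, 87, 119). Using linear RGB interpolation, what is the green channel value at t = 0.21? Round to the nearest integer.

35

G = 21 + 0.21 × (87 − 21) = 34.86 → 35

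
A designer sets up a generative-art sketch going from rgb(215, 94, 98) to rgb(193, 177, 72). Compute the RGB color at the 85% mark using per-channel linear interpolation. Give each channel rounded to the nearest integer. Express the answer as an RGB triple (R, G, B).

(196, 165, 76)

85% corresponds to t = 0.85.
R = 215 + 0.85 × (193 − 215) = 215 + 0.85 × -22 = 196.3 → 196
G = 94 + 0.85 × (177 − 94) = 94 + 0.85 × 83 = 164.55 → 165
B = 98 + 0.85 × (72 − 98) = 98 + 0.85 × -26 = 75.9 → 76
So the blended color is (196, 165, 76), about #c4a54c.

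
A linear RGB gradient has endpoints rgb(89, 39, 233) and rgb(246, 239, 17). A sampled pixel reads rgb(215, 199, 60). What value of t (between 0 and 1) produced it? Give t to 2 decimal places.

Invert the lerp on the B channel (largest span, 216): t = (60 − 233) / (17 − 233) = -173/-216 = 0.80093.
Check on R: (215 − 89)/(246 − 89) = 0.8025 ✓

0.80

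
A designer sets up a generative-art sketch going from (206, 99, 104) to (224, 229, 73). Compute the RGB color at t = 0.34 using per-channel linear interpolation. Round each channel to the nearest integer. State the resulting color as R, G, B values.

R = 206 + 0.34 × (224 − 206) = 206 + 0.34 × 18 = 212.12 → 212
G = 99 + 0.34 × (229 − 99) = 99 + 0.34 × 130 = 143.2 → 143
B = 104 + 0.34 × (73 − 104) = 104 + 0.34 × -31 = 93.46 → 93

(212, 143, 93)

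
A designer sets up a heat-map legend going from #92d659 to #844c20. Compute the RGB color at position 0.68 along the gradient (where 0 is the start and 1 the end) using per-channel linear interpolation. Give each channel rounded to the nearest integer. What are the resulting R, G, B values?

(136, 120, 50)

#92d659 → (146, 214, 89); #844c20 → (132, 76, 32).
R = 146 + 0.68 × (132 − 146) = 146 + 0.68 × -14 = 136.48 → 136
G = 214 + 0.68 × (76 − 214) = 214 + 0.68 × -138 = 120.16 → 120
B = 89 + 0.68 × (32 − 89) = 89 + 0.68 × -57 = 50.24 → 50
So the blended color is (136, 120, 50), about #887832.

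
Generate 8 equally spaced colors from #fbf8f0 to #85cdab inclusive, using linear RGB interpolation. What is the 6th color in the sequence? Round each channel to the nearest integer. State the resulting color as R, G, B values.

(167, 217, 191)

With 8 swatches and endpoints inclusive, swatch 6 sits at t = (6 − 1)/(8 − 1) = 5/7 ≈ 0.7143.
#fbf8f0 → (251, 248, 240); #85cdab → (133, 205, 171).
R = 251 + 0.7143 × (133 − 251) = 166.713 → 167
G = 248 + 0.7143 × (205 − 248) = 217.285 → 217
B = 240 + 0.7143 × (171 − 240) = 190.713 → 191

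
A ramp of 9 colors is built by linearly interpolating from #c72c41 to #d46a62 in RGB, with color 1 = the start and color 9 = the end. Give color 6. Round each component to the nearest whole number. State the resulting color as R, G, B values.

With 9 swatches and endpoints inclusive, swatch 6 sits at t = (6 − 1)/(9 − 1) = 5/8 ≈ 0.625.
#c72c41 → (199, 44, 65); #d46a62 → (212, 106, 98).
R = 199 + 0.625 × (212 − 199) = 207.125 → 207
G = 44 + 0.625 × (106 − 44) = 82.75 → 83
B = 65 + 0.625 × (98 − 65) = 85.625 → 86

(207, 83, 86)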